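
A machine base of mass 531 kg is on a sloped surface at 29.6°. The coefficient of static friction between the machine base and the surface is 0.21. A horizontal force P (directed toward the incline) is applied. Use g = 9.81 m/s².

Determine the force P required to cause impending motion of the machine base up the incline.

At impending motion up the slope, friction acts down-slope at its limit: f = μ_s N.
Perpendicular to the incline: N = m g cos θ + P sin θ.
Along the incline: P cos θ = m g sin θ + μ_s N = m g sin θ + μ_s (m g cos θ + P sin θ).
Solving, P (cos θ − μ_s sin θ) = m g (sin θ + μ_s cos θ), so P = 531×9.81×(sin 29.6° + 0.21 cos 29.6°)/(cos 29.6° − 0.21 sin 29.6°) = 5210×0.6765/0.7658 = 4600 N.

P ≈ 4600 N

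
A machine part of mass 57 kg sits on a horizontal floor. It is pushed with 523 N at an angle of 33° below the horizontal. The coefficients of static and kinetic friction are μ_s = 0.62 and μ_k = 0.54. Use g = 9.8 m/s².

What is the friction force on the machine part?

Vertical equilibrium gives N = m g + P sin α = 843.4 N.
Horizontally, friction must balance P cos α = 438.6 N.
The static-friction limit is μ_s N = 522.9 N.
438.6 ≤ 522.9 N → static; friction equals the required 439 N.

f ≈ 439 N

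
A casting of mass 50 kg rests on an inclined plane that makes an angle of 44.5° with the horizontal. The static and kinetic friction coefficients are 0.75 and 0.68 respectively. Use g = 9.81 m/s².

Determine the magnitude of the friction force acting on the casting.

f ≈ 238 N (up the incline)

Normal force: N = m g cos θ = 50 × 9.81 × cos 44.5° = 349.8 N.
Along the slope the weight component is m g sin θ = 343.8 N; friction must supply exactly this, acting up-slope.
Static friction can supply at most μ_s N = 262.4 N.
Since |343.8| > 262.4 N, static friction cannot hold it; the casting slides down the incline and kinetic friction applies: f = μ_k N = 0.68 × 349.8 = 238 N.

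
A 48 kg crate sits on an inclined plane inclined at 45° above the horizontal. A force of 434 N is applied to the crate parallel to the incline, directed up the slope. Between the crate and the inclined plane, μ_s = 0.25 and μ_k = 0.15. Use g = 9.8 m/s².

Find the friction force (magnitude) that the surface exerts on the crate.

f ≈ 49.9 N (down the incline)

Normal force: N = m g cos θ = 48 × 9.8 × cos 45° = 332.6 N.
For equilibrium along the incline the friction force must supply f = m g sin θ − P = 332.6 − 434 = -101.4 N (positive meaning up-slope).
Static friction can supply at most μ_s N = 83.16 N.
|-101.4| exceeds 83.16 N, so the crate slips up-slope; friction is kinetic, f = μ_k N = 0.15×332.6 = 49.9 N.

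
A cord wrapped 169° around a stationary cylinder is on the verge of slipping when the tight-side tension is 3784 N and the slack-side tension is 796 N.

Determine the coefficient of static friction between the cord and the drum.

μ ≈ 0.529

T₂/T₁ = e^{μβ} → μ = ln(T₂/T₁)/β.
β = 169° = 2.95 rad.
μ = ln(3784/796)/2.95 = ln(4.754)/2.95 = 0.529.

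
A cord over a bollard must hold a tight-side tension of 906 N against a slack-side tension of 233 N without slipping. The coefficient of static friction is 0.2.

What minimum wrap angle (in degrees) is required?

T₂/T₁ = e^{μβ} → β = ln(T₂/T₁)/μ.
β = ln(906/233)/0.2 = 1.358/0.2 = 6.79 rad.
In degrees: β = 6.79 × 180/π = 389°.

β_min ≈ 389°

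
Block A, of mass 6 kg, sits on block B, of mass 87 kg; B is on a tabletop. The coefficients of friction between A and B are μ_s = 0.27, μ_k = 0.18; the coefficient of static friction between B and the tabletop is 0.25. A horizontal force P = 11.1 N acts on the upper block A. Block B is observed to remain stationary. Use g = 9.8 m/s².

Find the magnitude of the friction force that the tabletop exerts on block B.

f ≈ 11.1 N

Normal force at the A–B interface: N₁ = m_A g = 58.8 N.
Maximum static friction on A from B: μ_s N₁ = 0.27×58.8 = 15.88 N.
P = 11.1 N is within that limit, so A and B move together (both at rest); the A–B friction is simply f₁ = P = 11.1 N.
By Newton's third law B feels 11.1 N forward from A. With B stationary, the floor's static friction on B balances it: f₂ = 11.1 N (well within μ_s(m_A+m_B)g = 227.8 N).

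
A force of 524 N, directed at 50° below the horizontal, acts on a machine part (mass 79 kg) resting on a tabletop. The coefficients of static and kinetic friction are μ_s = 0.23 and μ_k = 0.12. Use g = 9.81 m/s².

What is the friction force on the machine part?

f ≈ 141 N

Vertical equilibrium gives N = m g + P sin α = 1176 N.
For equilibrium, f = P cos α = 524×cos 50° = 336.8 N.
The static-friction limit is μ_s N = 270.6 N.
The required friction exceeds μ_s N, so the machine part moves and f = μ_k N = 141 N.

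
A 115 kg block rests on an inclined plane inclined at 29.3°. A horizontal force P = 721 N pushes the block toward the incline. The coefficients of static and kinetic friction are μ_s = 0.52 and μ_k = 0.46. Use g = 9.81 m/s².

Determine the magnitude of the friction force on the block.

f ≈ 76.7 N (down the incline)

The horizontal push has a component P sin θ into the surface, so N = m g cos θ + P sin θ = 983.8 + 352.8 = 1337 N.
Along the incline, the net driving force (taking up-slope positive) is P cos θ − m g sin θ = 628.8 − 552.1 = 76.67 N, so equilibrium requires friction f = -76.67 N (down-slope).
Maximum static friction: μ_s N = 0.52 × 1337 = 695.1 N.
|f_req| = 76.67 ≤ 695.1 N → the block is in equilibrium; friction equals the required value.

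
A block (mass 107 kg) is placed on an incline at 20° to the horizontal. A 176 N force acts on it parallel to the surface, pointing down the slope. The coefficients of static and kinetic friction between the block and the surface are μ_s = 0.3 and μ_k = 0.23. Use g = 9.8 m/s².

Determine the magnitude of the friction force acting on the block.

Normal force: N = m g cos θ = 107 × 9.8 × cos 20° = 985.4 N.
The friction needed for equilibrium is m g sin θ + P = 358.6 + 176 = 534.6 N, measured positive up-slope.
Maximum static friction available: μ_s N = 0.3 × 985.4 = 295.6 N.
Since |534.6| > 295.6 N, static friction cannot hold it; the block slides down the incline and kinetic friction applies: f = μ_k N = 0.23 × 985.4 = 227 N.

f ≈ 227 N (up the incline)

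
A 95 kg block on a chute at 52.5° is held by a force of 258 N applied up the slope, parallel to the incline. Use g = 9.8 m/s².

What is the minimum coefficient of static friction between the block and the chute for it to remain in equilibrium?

μ_s,min ≈ 0.848

N = m g cos θ = 566.8 N.
Friction must make up the shortfall along the incline: f = m g sin θ − P = 738.6 − 258 = 480.6 N.
At the threshold f = μ_s N, so μ_s,min = 480.6/566.8 = 0.848.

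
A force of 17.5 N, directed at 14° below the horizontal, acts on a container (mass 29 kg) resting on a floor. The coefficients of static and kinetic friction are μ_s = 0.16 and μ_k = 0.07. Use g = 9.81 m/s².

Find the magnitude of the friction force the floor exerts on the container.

f ≈ 17 N

Vertical equilibrium gives N = m g + P sin α = 288.7 N.
Horizontally, friction must balance P cos α = 16.98 N.
μ_s N = 0.16 × 288.7 = 46.2 N.
Since 16.98 N does not exceed the limit, the container stays at rest and f = 17 N.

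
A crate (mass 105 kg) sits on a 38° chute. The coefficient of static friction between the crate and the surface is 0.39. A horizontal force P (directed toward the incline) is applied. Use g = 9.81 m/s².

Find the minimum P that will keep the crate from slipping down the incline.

P_min ≈ 309 N

The crate tends to slide down (tan θ > μ_s), so at the point of impending slip friction acts up-slope at its limit: f = μ_s N.
Perpendicular to the incline: N = m g cos θ + P sin θ.
Along the incline: P cos θ + μ_s N = m g sin θ, i.e. P cos θ + μ_s (m g cos θ + P sin θ) = m g sin θ.
Solving, P (cos θ + μ_s sin θ) = m g (sin θ − μ_s cos θ), so P = 1030×0.3083/1.028 = 309 N.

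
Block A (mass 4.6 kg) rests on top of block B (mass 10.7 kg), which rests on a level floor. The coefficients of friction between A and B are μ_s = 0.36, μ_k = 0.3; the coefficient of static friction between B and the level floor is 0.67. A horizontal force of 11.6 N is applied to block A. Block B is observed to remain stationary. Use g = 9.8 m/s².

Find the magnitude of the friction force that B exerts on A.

f ≈ 11.6 N

Between the blocks, N₁ = m_A g = 45.08 N.
Maximum static friction on A from B: μ_s N₁ = 0.36×45.08 = 16.23 N.
Since P = 11.6 N ≤ 16.23 N, A does not slip on B; friction on A equals P = 11.6 N.
B experiences an equal 11.6 N forward from A (third law). B is in equilibrium, so the floor supplies f₂ = 11.6 N of static friction (limit μ_s(m_A+m_B)g = 100.5 N, not exceeded).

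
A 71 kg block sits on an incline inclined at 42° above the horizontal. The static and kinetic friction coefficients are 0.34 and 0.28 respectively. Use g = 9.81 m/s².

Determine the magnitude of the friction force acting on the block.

The normal reaction is N = m g cos θ = 517.6 N.
Along the slope the weight component is m g sin θ = 466.1 N; friction must supply exactly this, acting up-slope.
The static-friction ceiling is μ_s N = 0.34 × 517.6 = 176 N.
|466.1| exceeds 176 N, so the block slips down-slope; friction is kinetic, f = μ_k N = 0.28×517.6 = 145 N.

f ≈ 145 N (up the incline)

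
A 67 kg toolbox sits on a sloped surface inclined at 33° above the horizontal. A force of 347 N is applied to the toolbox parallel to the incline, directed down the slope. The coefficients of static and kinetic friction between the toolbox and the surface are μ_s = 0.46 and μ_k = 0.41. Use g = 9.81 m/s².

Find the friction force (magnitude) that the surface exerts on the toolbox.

f ≈ 226 N (up the incline)

Perpendicular to the surface, N = m g cos θ = 67·9.81·cos 33° = 551.2 N.
Parallel to the incline, ΣF = 0 gives f = m g sin θ + P = 358 + 347 = 705 N (up-slope positive).
Static friction can supply at most μ_s N = 253.6 N.
Since |705| > 253.6 N, static friction cannot hold it; the toolbox slides down the incline and kinetic friction applies: f = μ_k N = 0.41 × 551.2 = 226 N.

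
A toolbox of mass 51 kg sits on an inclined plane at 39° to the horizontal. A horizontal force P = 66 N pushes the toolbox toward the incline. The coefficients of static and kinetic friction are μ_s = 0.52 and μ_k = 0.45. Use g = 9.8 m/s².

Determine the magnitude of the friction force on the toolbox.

f ≈ 193 N (up the incline)

Normal direction: N = m g cos θ + P sin θ = 430 N.
Along the incline, the net driving force (taking up-slope positive) is P cos θ − m g sin θ = 51.29 − 314.5 = -263.2 N, so equilibrium requires friction f = 263.2 N (up-slope).
The limit of static friction is μ_s N = 223.6 N.
|f_req| = 263.2 > 223.6 N → the toolbox slides down the incline; f = μ_k N = 0.45 × 430 = 193 N.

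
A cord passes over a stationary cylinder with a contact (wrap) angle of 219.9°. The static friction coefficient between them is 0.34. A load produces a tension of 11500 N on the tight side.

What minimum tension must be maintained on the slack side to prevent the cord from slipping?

Capstan equation at impending slip: T_tight/T_slack = e^{μβ}.
β = 219.9° = 3.838 rad; e^{μβ} = e^{0.34×3.838} = 3.687.
T_slack = T_tight / e^{μβ} = 11500 / 3.687 = 3120 N.

T_min ≈ 3120 N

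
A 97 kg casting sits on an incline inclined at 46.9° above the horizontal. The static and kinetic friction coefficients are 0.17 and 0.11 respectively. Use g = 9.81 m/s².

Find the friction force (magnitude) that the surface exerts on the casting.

f ≈ 71.5 N (up the incline)

Perpendicular to the surface, N = m g cos θ = 97·9.81·cos 46.9° = 650.2 N.
Along the slope the weight component is m g sin θ = 694.8 N; friction must supply exactly this, acting up-slope.
Maximum static friction available: μ_s N = 0.17 × 650.2 = 110.5 N.
Since |694.8| > 110.5 N, static friction cannot hold it; the casting slides down the incline and kinetic friction applies: f = μ_k N = 0.11 × 650.2 = 71.5 N.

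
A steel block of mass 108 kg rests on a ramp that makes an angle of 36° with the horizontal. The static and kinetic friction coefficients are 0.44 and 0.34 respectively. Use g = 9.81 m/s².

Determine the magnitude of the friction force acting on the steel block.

Normal force: N = m g cos θ = 108 × 9.81 × cos 36° = 857.1 N.
Along the slope the weight component is m g sin θ = 622.7 N; friction must supply exactly this, acting up-slope.
Static friction can supply at most μ_s N = 377.1 N.
|622.7| exceeds 377.1 N, so the steel block slips down-slope; friction is kinetic, f = μ_k N = 0.34×857.1 = 291 N.

f ≈ 291 N (up the incline)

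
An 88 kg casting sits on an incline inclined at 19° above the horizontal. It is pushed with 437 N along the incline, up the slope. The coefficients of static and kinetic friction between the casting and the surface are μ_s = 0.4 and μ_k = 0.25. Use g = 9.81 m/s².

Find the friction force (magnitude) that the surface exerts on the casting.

f ≈ 156 N (down the incline)

The normal reaction is N = m g cos θ = 816.2 N.
For equilibrium along the incline the friction force must supply f = m g sin θ − P = 281.1 − 437 = -155.9 N (positive meaning up-slope).
Maximum static friction available: μ_s N = 0.4 × 816.2 = 326.5 N.
Since |-155.9| ≤ 326.5 N, the casting remains in static equilibrium and friction takes exactly the required value.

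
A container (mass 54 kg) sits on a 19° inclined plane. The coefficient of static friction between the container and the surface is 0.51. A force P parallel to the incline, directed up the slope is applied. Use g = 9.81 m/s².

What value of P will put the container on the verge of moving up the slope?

P ≈ 428 N

At impending motion up the slope, friction acts down-slope at its limit: f = μ_s N.
P is parallel to the surface, so N = m g cos θ = 501 N.
Along the incline: P = m g sin θ + μ_s N = 172 + 0.51×501 = 428 N.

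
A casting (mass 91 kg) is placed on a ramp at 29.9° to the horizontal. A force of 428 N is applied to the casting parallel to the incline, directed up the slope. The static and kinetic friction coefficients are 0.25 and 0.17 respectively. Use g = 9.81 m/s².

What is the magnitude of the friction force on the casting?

Perpendicular to the surface, N = m g cos θ = 91·9.81·cos 29.9° = 773.9 N.
Parallel to the incline, ΣF = 0 gives f = m g sin θ − P = 445 − 428 = 17 N (up-slope positive).
Maximum static friction available: μ_s N = 0.25 × 773.9 = 193.5 N.
Since |17| ≤ 193.5 N, the casting remains in static equilibrium and friction takes exactly the required value.

f ≈ 17 N (up the incline)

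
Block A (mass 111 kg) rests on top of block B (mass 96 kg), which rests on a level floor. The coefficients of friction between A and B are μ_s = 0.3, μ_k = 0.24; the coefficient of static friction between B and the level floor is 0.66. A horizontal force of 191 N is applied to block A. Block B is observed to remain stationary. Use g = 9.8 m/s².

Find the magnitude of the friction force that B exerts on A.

f ≈ 191 N

The normal force B exerts on A is simply A's weight, N₁ = 1088 N.
So the A–B interface can sustain at most μ_s N₁ = 326.3 N of static friction.
P = 191 N is within that limit, so A and B move together (both at rest); the A–B friction is simply f₁ = P = 191 N.
B experiences an equal 191 N forward from A (third law). B is in equilibrium, so the floor supplies f₂ = 191 N of static friction (limit μ_s(m_A+m_B)g = 1339 N, not exceeded).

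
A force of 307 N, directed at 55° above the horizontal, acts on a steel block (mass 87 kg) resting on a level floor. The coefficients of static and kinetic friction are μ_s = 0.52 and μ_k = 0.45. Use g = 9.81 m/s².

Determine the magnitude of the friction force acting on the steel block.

f ≈ 176 N

The vertical component of P reduces the normal force: N = m g − P sin α = 853.5 − 251.5 = 602 N.
For equilibrium, f = P cos α = 307×cos 55° = 176.1 N.
The static-friction limit is μ_s N = 313 N.
176.1 ≤ 313 N → static; friction equals the required 176 N.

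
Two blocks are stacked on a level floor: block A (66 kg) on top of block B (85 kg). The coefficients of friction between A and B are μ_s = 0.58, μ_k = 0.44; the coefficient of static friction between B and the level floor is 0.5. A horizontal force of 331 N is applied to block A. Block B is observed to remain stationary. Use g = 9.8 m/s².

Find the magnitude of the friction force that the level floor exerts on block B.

Normal force at the A–B interface: N₁ = m_A g = 646.8 N.
Maximum static friction on A from B: μ_s N₁ = 0.58×646.8 = 375.1 N.
P = 331 N is within that limit, so A and B move together (both at rest); the A–B friction is simply f₁ = P = 331 N.
By Newton's third law B feels 331 N forward from A. With B stationary, the floor's static friction on B balances it: f₂ = 331 N (well within μ_s(m_A+m_B)g = 739.9 N).

f ≈ 331 N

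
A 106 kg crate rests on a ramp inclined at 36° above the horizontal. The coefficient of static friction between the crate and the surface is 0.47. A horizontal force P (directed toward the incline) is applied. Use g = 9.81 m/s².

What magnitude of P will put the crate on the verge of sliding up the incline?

P ≈ 1890 N

At impending motion up the slope, friction acts down-slope at its limit: f = μ_s N.
Perpendicular to the incline: N = m g cos θ + P sin θ.
Along the incline: P cos θ = m g sin θ + μ_s N = m g sin θ + μ_s (m g cos θ + P sin θ).
Solving, P (cos θ − μ_s sin θ) = m g (sin θ + μ_s cos θ), so P = 106×9.81×(sin 36° + 0.47 cos 36°)/(cos 36° − 0.47 sin 36°) = 1040×0.968/0.5328 = 1890 N.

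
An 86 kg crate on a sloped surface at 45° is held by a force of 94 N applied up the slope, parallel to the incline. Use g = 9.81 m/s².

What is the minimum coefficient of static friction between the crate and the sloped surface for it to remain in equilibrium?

N = m g cos θ = 596.6 N.
Friction must make up the shortfall along the incline: f = m g sin θ − P = 596.6 − 94 = 502.6 N.
At the threshold f = μ_s N, so μ_s,min = 502.6/596.6 = 0.842.

μ_s,min ≈ 0.842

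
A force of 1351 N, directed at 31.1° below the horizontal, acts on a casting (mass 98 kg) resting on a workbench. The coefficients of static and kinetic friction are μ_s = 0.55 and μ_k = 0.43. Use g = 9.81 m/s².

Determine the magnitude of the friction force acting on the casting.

N = m g + P sin α = 961.4 + 1351×sin 31.1° = 1659 N.
For equilibrium, f = P cos α = 1351×cos 31.1° = 1157 N.
μ_s N = 0.55 × 1659 = 912.6 N.
The required friction exceeds μ_s N, so the casting moves and f = μ_k N = 713 N.

f ≈ 713 N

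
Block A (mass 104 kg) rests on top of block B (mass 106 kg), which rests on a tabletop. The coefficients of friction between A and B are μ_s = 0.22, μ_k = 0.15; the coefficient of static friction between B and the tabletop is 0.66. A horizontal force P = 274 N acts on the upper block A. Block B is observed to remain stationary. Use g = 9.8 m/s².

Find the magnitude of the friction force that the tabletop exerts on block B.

f ≈ 153 N

Normal force at the A–B interface: N₁ = m_A g = 1019 N.
So the A–B interface can sustain at most μ_s N₁ = 224.2 N of static friction.
Since P = 274 N > 224.2 N, A slides on B; the A–B friction is kinetic: f₁ = μ_k N₁ = 0.15×1019 = 153 N.
B experiences an equal 153 N forward from A (third law). B is in equilibrium, so the floor supplies f₂ = 153 N of static friction (limit μ_s(m_A+m_B)g = 1358 N, not exceeded).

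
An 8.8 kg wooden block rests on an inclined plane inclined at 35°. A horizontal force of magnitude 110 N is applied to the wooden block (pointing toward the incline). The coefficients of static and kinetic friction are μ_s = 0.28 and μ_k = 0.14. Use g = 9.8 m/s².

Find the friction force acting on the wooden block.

f ≈ 18.7 N (down the incline)

The horizontal push has a component P sin θ into the surface, so N = m g cos θ + P sin θ = 70.64 + 63.09 = 133.7 N.
Along the incline, the net driving force (taking up-slope positive) is P cos θ − m g sin θ = 90.11 − 49.47 = 40.64 N, so equilibrium requires friction f = -40.64 N (down-slope).
Maximum static friction: μ_s N = 0.28 × 133.7 = 37.45 N.
The required 40.64 N exceeds the static limit, so the wooden block slides up-slope and f = μ_k N = 0.14×133.7 = 18.7 N.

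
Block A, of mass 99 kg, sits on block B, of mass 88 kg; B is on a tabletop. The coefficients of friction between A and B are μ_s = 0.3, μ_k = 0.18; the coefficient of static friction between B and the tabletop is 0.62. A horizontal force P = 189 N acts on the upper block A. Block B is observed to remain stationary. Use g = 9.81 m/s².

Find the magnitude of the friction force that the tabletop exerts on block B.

f ≈ 189 N

Between the blocks, N₁ = m_A g = 971.2 N.
Maximum static friction on A from B: μ_s N₁ = 0.3×971.2 = 291.4 N.
Since P = 189 N ≤ 291.4 N, A does not slip on B; friction on A equals P = 189 N.
B experiences an equal 189 N forward from A (third law). B is in equilibrium, so the floor supplies f₂ = 189 N of static friction (limit μ_s(m_A+m_B)g = 1137 N, not exceeded).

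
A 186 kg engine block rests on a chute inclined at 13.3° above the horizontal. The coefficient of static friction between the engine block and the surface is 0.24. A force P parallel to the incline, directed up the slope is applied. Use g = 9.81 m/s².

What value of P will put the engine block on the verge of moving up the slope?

At impending motion up the slope, friction acts down-slope at its limit: f = μ_s N.
P is parallel to the surface, so N = m g cos θ = 1780 N.
Along the incline: P = m g sin θ + μ_s N = 420 + 0.24×1780 = 846 N.

P ≈ 846 N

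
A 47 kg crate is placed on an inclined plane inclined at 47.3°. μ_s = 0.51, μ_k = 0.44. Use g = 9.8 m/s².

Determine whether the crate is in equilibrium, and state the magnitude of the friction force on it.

f ≈ 137 N

N = m g cos θ = 312 N.
Down-slope weight component: m g sin θ = 339 N.
μ_s N = 159 N.
339 > 159 N, so it slides; kinetic friction f = μ_k N = 0.44×312 = 137 N.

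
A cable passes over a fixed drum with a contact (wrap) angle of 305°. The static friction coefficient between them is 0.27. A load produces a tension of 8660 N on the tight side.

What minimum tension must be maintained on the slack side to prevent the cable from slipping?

Capstan equation at impending slip: T_tight/T_slack = e^{μβ}.
β = 305° = 5.323 rad; e^{μβ} = e^{0.27×5.323} = 4.209.
T_slack = T_tight / e^{μβ} = 8660 / 4.209 = 2060 N.

T_min ≈ 2060 N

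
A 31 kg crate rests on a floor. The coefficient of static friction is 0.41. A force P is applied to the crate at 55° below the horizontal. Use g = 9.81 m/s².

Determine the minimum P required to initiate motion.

P ≈ 524 N

N = m g + P sin α (the push presses the crate into the floor).
At impending slip, P cos α = μ_s N = μ_s (m g + P sin α).
Solving: P (cos α − μ_s sin α) = μ_s m g → P = 0.41×304/(cos 55° − 0.41 sin 55°) = 125/0.2377 = 524 N.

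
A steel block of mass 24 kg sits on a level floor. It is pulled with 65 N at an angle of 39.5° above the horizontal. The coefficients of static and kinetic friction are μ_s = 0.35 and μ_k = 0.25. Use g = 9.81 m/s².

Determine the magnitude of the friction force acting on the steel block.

The vertical component of P reduces the normal force: N = m g − P sin α = 235.4 − 41.35 = 194.1 N.
Horizontally, friction must balance P cos α = 50.16 N.
μ_s N = 0.35 × 194.1 = 67.93 N.
50.16 ≤ 67.93 N → static; friction equals the required 50.2 N.

f ≈ 50.2 N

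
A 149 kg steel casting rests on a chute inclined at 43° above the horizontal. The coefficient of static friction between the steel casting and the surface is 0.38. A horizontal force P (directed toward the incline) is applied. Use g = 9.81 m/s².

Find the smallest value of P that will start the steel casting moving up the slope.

P ≈ 2970 N

At impending motion up the slope, friction acts down-slope at its limit: f = μ_s N.
Perpendicular to the incline: N = m g cos θ + P sin θ.
Along the incline: P cos θ = m g sin θ + μ_s N = m g sin θ + μ_s (m g cos θ + P sin θ).
Solving, P (cos θ − μ_s sin θ) = m g (sin θ + μ_s cos θ), so P = 149×9.81×(sin 43° + 0.38 cos 43°)/(cos 43° − 0.38 sin 43°) = 1460×0.9599/0.4722 = 2970 N.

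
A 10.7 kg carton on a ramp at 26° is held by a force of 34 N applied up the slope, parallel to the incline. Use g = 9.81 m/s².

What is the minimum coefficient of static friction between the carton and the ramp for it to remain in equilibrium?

μ_s,min ≈ 0.127

N = m g cos θ = 94.34 N.
Friction must make up the shortfall along the incline: f = m g sin θ − P = 46.01 − 34 = 12.01 N.
At the threshold f = μ_s N, so μ_s,min = 12.01/94.34 = 0.127.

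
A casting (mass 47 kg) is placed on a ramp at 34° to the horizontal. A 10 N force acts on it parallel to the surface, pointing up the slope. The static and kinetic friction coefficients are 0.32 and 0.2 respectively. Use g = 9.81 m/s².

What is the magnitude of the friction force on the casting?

f ≈ 76.4 N (up the incline)

The normal reaction is N = m g cos θ = 382.2 N.
The friction needed for equilibrium is m g sin θ − P = 257.8 − 10 = 247.8 N, measured positive up-slope.
The static-friction ceiling is μ_s N = 0.32 × 382.2 = 122.3 N.
|247.8| exceeds 122.3 N, so the casting slips down-slope; friction is kinetic, f = μ_k N = 0.2×382.2 = 76.4 N.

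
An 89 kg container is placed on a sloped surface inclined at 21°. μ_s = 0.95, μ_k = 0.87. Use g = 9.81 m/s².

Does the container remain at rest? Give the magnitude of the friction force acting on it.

f ≈ 313 N

N = m g cos θ = 815 N.
Down-slope weight component: m g sin θ = 313 N.
μ_s N = 774 N.
313 ≤ 774 N, so it stays put; friction = 313 N.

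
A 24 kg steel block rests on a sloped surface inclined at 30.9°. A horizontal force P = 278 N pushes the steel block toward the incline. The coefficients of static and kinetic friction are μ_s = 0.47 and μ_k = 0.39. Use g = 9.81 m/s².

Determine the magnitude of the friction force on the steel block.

f ≈ 118 N (down the incline)

Resolve perpendicular to the incline: N = m g cos θ + P sin θ = 24×9.81×cos 30.9° + 278×sin 30.9° = 344.8 N.
Parallel to the incline: P cos θ − m g sin θ = 238.5 − 120.9 = 117.6 N; the friction needed to balance this is 117.6 N acting down the slope.
The limit of static friction is μ_s N = 162.1 N.
Since 117.6 N is within the 162.1 N limit, the steel block stays put and friction is exactly 118 N.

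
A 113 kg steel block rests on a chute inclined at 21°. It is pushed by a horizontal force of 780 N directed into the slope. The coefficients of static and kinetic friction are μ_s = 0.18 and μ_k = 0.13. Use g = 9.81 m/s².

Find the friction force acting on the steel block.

Normal direction: N = m g cos θ + P sin θ = 1314 N.
Parallel to the incline: P cos θ − m g sin θ = 728.2 − 397.3 = 330.9 N; the friction needed to balance this is 330.9 N acting down the slope.
The limit of static friction is μ_s N = 236.6 N.
|f_req| = 330.9 > 236.6 N → the steel block slides up the incline; f = μ_k N = 0.13 × 1314 = 171 N.

f ≈ 171 N (down the incline)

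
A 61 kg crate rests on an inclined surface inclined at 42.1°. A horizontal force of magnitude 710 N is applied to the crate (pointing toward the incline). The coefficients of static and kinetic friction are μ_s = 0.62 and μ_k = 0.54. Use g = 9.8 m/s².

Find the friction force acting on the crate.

Normal direction: N = m g cos θ + P sin θ = 919.6 N.
Along the incline, the net driving force (taking up-slope positive) is P cos θ − m g sin θ = 526.8 − 400.8 = 126 N, so equilibrium requires friction f = -126 N (down-slope).
The limit of static friction is μ_s N = 570.1 N.
Since 126 N is within the 570.1 N limit, the crate stays put and friction is exactly 126 N.

f ≈ 126 N (down the incline)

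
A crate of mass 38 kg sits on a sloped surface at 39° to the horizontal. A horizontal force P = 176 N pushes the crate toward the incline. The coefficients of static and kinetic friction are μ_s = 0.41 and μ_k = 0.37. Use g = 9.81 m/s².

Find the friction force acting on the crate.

f ≈ 97.8 N (up the incline)

Resolve perpendicular to the incline: N = m g cos θ + P sin θ = 38×9.81×cos 39° + 176×sin 39° = 400.5 N.
Parallel to the incline: P cos θ − m g sin θ = 136.8 − 234.6 = -97.82 N; the friction needed to balance this is 97.82 N acting up the slope.
Maximum static friction: μ_s N = 0.41 × 400.5 = 164.2 N.
Since 97.82 N is within the 164.2 N limit, the crate stays put and friction is exactly 97.8 N.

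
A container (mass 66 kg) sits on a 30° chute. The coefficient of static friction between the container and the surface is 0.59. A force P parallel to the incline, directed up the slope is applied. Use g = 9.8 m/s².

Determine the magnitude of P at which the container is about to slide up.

At impending motion up the slope, friction acts down-slope at its limit: f = μ_s N.
P is parallel to the surface, so N = m g cos θ = 560 N.
Along the incline: P = m g sin θ + μ_s N = 323 + 0.59×560 = 654 N.

P ≈ 654 N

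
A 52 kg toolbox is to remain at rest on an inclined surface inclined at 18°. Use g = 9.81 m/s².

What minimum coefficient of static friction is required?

μ_s,min ≈ 0.325

At the slip threshold m g sin θ = μ_s m g cos θ, so μ_s,min = tan θ.
μ_s,min = tan 18° = 0.325.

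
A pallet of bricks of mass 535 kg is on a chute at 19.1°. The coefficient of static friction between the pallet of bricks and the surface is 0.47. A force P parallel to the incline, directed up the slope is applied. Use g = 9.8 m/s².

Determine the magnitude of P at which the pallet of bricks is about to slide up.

At impending motion up the slope, friction acts down-slope at its limit: f = μ_s N.
P is parallel to the surface, so N = m g cos θ = 4950 N.
Along the incline: P = m g sin θ + μ_s N = 1720 + 0.47×4950 = 4040 N.

P ≈ 4040 N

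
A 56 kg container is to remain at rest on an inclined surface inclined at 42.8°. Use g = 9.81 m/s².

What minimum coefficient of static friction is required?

μ_s,min ≈ 0.926

At the slip threshold m g sin θ = μ_s m g cos θ, so μ_s,min = tan θ.
μ_s,min = tan 42.8° = 0.926.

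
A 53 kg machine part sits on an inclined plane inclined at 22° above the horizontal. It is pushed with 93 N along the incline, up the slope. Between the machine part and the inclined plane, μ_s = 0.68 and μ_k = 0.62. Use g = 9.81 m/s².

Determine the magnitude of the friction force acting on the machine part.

Perpendicular to the surface, N = m g cos θ = 53·9.81·cos 22° = 482.1 N.
Parallel to the incline, ΣF = 0 gives f = m g sin θ − P = 194.8 − 93 = 101.8 N (up-slope positive).
The static-friction ceiling is μ_s N = 0.68 × 482.1 = 327.8 N.
Since |101.8| ≤ 327.8 N, no slip — friction simply equals what equilibrium demands.

f ≈ 102 N (up the incline)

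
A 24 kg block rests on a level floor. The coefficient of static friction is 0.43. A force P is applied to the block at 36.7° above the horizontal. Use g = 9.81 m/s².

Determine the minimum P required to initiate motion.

N = m g − P sin α (the pull lifts the block).
At impending slip, P cos α = μ_s N = μ_s (m g − P sin α).
Solving: P (cos α + μ_s sin α) = μ_s m g → P = 0.43×235/(cos 36.7° + 0.43 sin 36.7°) = 101/1.059 = 95.6 N.

P ≈ 95.6 N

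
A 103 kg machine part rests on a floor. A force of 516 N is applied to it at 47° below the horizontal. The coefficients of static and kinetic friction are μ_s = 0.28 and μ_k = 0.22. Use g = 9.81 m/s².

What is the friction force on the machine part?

f ≈ 352 N

Vertical equilibrium gives N = m g + P sin α = 1388 N.
Horizontally, friction must balance P cos α = 351.9 N.
μ_s N = 0.28 × 1388 = 388.6 N.
Since 351.9 N does not exceed the limit, the machine part stays at rest and f = 352 N.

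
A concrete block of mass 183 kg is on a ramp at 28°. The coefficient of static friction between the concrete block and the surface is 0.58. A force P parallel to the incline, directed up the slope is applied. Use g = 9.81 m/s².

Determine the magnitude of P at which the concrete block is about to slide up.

P ≈ 1760 N

At impending motion up the slope, friction acts down-slope at its limit: f = μ_s N.
P is parallel to the surface, so N = m g cos θ = 1590 N.
Along the incline: P = m g sin θ + μ_s N = 843 + 0.58×1590 = 1760 N.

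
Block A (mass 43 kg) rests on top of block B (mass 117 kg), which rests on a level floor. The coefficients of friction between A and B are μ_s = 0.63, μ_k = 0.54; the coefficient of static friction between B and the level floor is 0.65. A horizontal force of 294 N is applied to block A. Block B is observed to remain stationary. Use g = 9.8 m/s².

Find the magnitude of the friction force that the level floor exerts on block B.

f ≈ 228 N

Between the blocks, N₁ = m_A g = 421.4 N.
So the A–B interface can sustain at most μ_s N₁ = 265.5 N of static friction.
P = 294 N exceeds that limit, so A slips over B and the interface friction becomes kinetic: f₁ = μ_k N₁ = 0.54×421.4 = 228 N.
B experiences an equal 228 N forward from A (third law). B is in equilibrium, so the floor supplies f₂ = 228 N of static friction (limit μ_s(m_A+m_B)g = 1019 N, not exceeded).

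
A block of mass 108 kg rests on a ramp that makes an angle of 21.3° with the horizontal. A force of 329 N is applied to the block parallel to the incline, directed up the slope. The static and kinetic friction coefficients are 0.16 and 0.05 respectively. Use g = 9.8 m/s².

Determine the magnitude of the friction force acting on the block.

Perpendicular to the surface, N = m g cos θ = 108·9.8·cos 21.3° = 986.1 N.
The friction needed for equilibrium is m g sin θ − P = 384.5 − 329 = 55.47 N, measured positive up-slope.
Maximum static friction available: μ_s N = 0.16 × 986.1 = 157.8 N.
Since |55.47| ≤ 157.8 N, no slip — friction simply equals what equilibrium demands.

f ≈ 55.5 N (up the incline)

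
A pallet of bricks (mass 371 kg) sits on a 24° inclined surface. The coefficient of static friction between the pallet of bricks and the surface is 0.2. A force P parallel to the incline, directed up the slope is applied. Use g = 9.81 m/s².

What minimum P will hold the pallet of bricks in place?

The pallet of bricks tends to slide down (tan θ > μ_s), so at the point of impending slip friction acts up-slope at its limit: f = μ_s N.
P is parallel to the surface, so N = m g cos θ = 3320 N.
Along the incline: P + μ_s N = m g sin θ, so P = 1480 − 0.2×3320 = 815 N.

P_min ≈ 815 N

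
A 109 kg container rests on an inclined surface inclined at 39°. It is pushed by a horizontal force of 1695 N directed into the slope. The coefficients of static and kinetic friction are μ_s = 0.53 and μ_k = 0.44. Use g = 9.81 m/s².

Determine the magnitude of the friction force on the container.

The horizontal push has a component P sin θ into the surface, so N = m g cos θ + P sin θ = 831 + 1067 = 1898 N.
Along the incline, the net driving force (taking up-slope positive) is P cos θ − m g sin θ = 1317 − 672.9 = 644.3 N, so equilibrium requires friction f = -644.3 N (down-slope).
Maximum static friction: μ_s N = 0.53 × 1898 = 1006 N.
|f_req| = 644.3 ≤ 1006 N → the container is in equilibrium; friction equals the required value.

f ≈ 644 N (down the incline)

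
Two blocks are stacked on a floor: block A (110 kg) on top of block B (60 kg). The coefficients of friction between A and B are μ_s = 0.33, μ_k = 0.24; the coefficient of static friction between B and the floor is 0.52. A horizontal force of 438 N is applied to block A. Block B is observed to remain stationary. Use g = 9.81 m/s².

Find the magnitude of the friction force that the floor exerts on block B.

The normal force B exerts on A is simply A's weight, N₁ = 1079 N.
So the A–B interface can sustain at most μ_s N₁ = 356.1 N of static friction.
P = 438 N exceeds that limit, so A slips over B and the interface friction becomes kinetic: f₁ = μ_k N₁ = 0.24×1079 = 259 N.
B experiences an equal 259 N forward from A (third law). B is in equilibrium, so the floor supplies f₂ = 259 N of static friction (limit μ_s(m_A+m_B)g = 867.2 N, not exceeded).

f ≈ 259 N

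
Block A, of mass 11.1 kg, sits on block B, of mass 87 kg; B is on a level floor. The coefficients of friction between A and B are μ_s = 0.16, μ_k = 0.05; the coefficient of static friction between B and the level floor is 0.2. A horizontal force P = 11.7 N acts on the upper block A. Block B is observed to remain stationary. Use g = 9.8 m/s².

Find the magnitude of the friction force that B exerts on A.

Between the blocks, N₁ = m_A g = 108.8 N.
Maximum static friction on A from B: μ_s N₁ = 0.16×108.8 = 17.4 N.
P = 11.7 N is within that limit, so A and B move together (both at rest); the A–B friction is simply f₁ = P = 11.7 N.
By Newton's third law B feels 11.7 N forward from A. With B stationary, the floor's static friction on B balances it: f₂ = 11.7 N (well within μ_s(m_A+m_B)g = 192.3 N).

f ≈ 11.7 N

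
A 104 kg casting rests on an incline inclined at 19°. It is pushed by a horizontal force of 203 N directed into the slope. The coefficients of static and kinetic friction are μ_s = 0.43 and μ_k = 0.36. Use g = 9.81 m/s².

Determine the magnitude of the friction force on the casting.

The horizontal push has a component P sin θ into the surface, so N = m g cos θ + P sin θ = 964.7 + 66.09 = 1031 N.
Along the incline, the net driving force (taking up-slope positive) is P cos θ − m g sin θ = 191.9 − 332.2 = -140.2 N, so equilibrium requires friction f = 140.2 N (up-slope).
The limit of static friction is μ_s N = 443.2 N.
|f_req| = 140.2 ≤ 443.2 N → the casting is in equilibrium; friction equals the required value.

f ≈ 140 N (up the incline)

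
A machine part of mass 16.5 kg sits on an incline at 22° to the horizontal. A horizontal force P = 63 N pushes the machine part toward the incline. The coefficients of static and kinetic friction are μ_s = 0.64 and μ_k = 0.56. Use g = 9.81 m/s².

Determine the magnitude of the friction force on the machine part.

The horizontal push has a component P sin θ into the surface, so N = m g cos θ + P sin θ = 150.1 + 23.6 = 173.7 N.
Along the incline, the net driving force (taking up-slope positive) is P cos θ − m g sin θ = 58.41 − 60.64 = -2.223 N, so equilibrium requires friction f = 2.223 N (up-slope).
Maximum static friction: μ_s N = 0.64 × 173.7 = 111.2 N.
Since 2.223 N is within the 111.2 N limit, the machine part stays put and friction is exactly 2.22 N.

f ≈ 2.22 N (up the incline)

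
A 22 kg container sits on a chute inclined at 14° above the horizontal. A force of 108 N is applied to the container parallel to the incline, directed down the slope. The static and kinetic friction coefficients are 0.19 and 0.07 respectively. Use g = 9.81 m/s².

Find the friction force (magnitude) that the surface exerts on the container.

The normal reaction is N = m g cos θ = 209.4 N.
The friction needed for equilibrium is m g sin θ + P = 52.21 + 108 = 160.2 N, measured positive up-slope.
Static friction can supply at most μ_s N = 39.79 N.
|160.2| exceeds 39.79 N, so the container slips down-slope; friction is kinetic, f = μ_k N = 0.07×209.4 = 14.7 N.

f ≈ 14.7 N (up the incline)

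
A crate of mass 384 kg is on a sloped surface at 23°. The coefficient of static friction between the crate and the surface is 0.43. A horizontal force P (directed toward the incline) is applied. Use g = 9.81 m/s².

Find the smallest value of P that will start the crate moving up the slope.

At impending motion up the slope, friction acts down-slope at its limit: f = μ_s N.
Perpendicular to the incline: N = m g cos θ + P sin θ.
Along the incline: P cos θ = m g sin θ + μ_s N = m g sin θ + μ_s (m g cos θ + P sin θ).
Solving, P (cos θ − μ_s sin θ) = m g (sin θ + μ_s cos θ), so P = 384×9.81×(sin 23° + 0.43 cos 23°)/(cos 23° − 0.43 sin 23°) = 3770×0.7865/0.7525 = 3940 N.

P ≈ 3940 N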